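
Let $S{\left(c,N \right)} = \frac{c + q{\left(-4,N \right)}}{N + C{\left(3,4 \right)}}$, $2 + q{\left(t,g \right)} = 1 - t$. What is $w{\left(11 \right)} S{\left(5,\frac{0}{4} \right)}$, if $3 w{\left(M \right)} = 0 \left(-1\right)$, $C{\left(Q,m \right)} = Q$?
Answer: $0$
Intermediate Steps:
$q{\left(t,g \right)} = -1 - t$ ($q{\left(t,g \right)} = -2 - \left(-1 + t\right) = -1 - t$)
$w{\left(M \right)} = 0$ ($w{\left(M \right)} = \frac{0 \left(-1\right)}{3} = \frac{1}{3} \cdot 0 = 0$)
$S{\left(c,N \right)} = \frac{3 + c}{3 + N}$ ($S{\left(c,N \right)} = \frac{c - -3}{N + 3} = \frac{c + \left(-1 + 4\right)}{3 + N} = \frac{c + 3}{3 + N} = \frac{3 + c}{3 + N}$)
$w{\left(11 \right)} S{\left(5,\frac{0}{4} \right)} = 0 \frac{3 + 5}{3 + \frac{0}{4}} = 0 \frac{1}{3 + 0 \cdot \frac{1}{4}} \cdot 8 = 0 \frac{1}{3 + 0} \cdot 8 = 0 \cdot \frac{1}{3} \cdot 8 = 0 \cdot \frac{8}{3} = 0$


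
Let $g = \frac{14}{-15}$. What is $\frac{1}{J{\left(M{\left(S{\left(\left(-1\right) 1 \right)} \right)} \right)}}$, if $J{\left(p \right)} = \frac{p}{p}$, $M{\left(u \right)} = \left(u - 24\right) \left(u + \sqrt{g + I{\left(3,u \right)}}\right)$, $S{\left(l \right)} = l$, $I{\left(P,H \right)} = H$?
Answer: $1$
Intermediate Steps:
$g = - \frac{14}{15}$ ($g = 14 \left(- \frac{1}{15}\right) = - \frac{14}{15} \approx -0.93333$)
$M{\left(u \right)} = \left(-24 + u\right) \left(u + \sqrt{- \frac{14}{15} + u}\right)$ ($M{\left(u \right)} = \left(u - 24\right) \left(u + \sqrt{- \frac{14}{15} + u}\right) = \left(-24 + u\right) \left(u + \sqrt{- \frac{14}{15} + u}\right)$)
$J{\left(p \right)} = 1$
$\frac{1}{J{\left(M{\left(S{\left(\left(-1\right) 1 \right)} \right)} \right)}} = 1^{-1} = 1$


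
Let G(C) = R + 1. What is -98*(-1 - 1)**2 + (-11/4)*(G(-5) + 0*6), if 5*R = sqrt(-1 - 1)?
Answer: -1579/4 - 11*I*sqrt(2)/20 ≈ -394.75 - 0.77782*I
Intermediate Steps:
R = I*sqrt(2)/5 (R = sqrt(-1 - 1)/5 = sqrt(-2)/5 = (I*sqrt(2))/5 = I*sqrt(2)/5 ≈ 0.28284*I)
G(C) = 1 + I*sqrt(2)/5 (G(C) = I*sqrt(2)/5 + 1 = 1 + I*sqrt(2)/5)
-98*(-1 - 1)**2 + (-11/4)*(G(-5) + 0*6) = -98*(-1 - 1)**2 + (-11/4)*((1 + I*sqrt(2)/5) + 0*6) = -98*(-2)**2 + (-11*1/4)*((1 + I*sqrt(2)/5) + 0) = -98*4 - 11*(1 + I*sqrt(2)/5)/4 = -392 + (-11/4 - 11*I*sqrt(2)/20) = -1579/4 - 11*I*sqrt(2)/20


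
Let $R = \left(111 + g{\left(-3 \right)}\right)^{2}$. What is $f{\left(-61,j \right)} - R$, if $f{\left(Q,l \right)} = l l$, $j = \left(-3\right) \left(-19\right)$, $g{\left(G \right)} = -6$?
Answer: $-7776$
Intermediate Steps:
$j = 57$
$f{\left(Q,l \right)} = l^{2}$
$R = 11025$ ($R = \left(111 - 6\right)^{2} = 105^{2} = 11025$)
$f{\left(-61,j \right)} - R = 57^{2} - 11025 = 3249 - 11025 = -7776$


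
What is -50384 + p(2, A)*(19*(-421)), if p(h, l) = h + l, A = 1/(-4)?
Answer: -257529/4 ≈ -64382.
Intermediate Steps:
A = -¼ ≈ -0.25000
-50384 + p(2, A)*(19*(-421)) = -50384 + (2 - ¼)*(19*(-421)) = -50384 + (7/4)*(-7999) = -50384 - 55993/4 = -257529/4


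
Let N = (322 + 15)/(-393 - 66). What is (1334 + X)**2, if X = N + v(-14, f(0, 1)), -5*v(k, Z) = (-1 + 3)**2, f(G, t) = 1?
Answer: 9351419044081/5267025 ≈ 1.7755e+6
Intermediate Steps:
v(k, Z) = -4/5 (v(k, Z) = -(-1 + 3)**2/5 = -1/5*2**2 = -1/5*4 = -4/5)
N = -337/459 (N = 337/(-459) = 337*(-1/459) = -337/459 ≈ -0.73421)
X = -3521/2295 (X = -337/459 - 4/5 = -3521/2295 ≈ -1.5342)
(1334 + X)**2 = (1334 - 3521/2295)**2 = (3058009/2295)**2 = 9351419044081/5267025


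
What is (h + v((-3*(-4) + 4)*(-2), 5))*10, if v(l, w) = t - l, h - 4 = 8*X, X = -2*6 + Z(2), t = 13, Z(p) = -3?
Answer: -710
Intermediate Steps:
X = -15 (X = -2*6 - 3 = -12 - 3 = -15)
h = -116 (h = 4 + 8*(-15) = 4 - 120 = -116)
v(l, w) = 13 - l
(h + v((-3*(-4) + 4)*(-2), 5))*10 = (-116 + (13 - (-3*(-4) + 4)*(-2)))*10 = (-116 + (13 - (12 + 4)*(-2)))*10 = (-116 + (13 - 16*(-2)))*10 = (-116 + (13 - 1*(-32)))*10 = (-116 + (13 + 32))*10 = (-116 + 45)*10 = -71*10 = -710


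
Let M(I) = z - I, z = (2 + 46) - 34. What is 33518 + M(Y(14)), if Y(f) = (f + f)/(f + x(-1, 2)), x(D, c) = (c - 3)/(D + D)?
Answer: 972372/29 ≈ 33530.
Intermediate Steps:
x(D, c) = (-3 + c)/(2*D) (x(D, c) = (-3 + c)/((2*D)) = (-3 + c)*(1/(2*D)) = (-3 + c)/(2*D))
Y(f) = 2*f/(½ + f) (Y(f) = (f + f)/(f + (½)*(-3 + 2)/(-1)) = (2*f)/(f + (½)*(-1)*(-1)) = (2*f)/(f + ½) = (2*f)/(½ + f) = 2*f/(½ + f))
z = 14 (z = 48 - 34 = 14)
M(I) = 14 - I
33518 + M(Y(14)) = 33518 + (14 - 4*14/(1 + 2*14)) = 33518 + (14 - 4*14/(1 + 28)) = 33518 + (14 - 4*14/29) = 33518 + (14 - 1*56/29) = 33518 + (14 - 56/29) = 33518 + 350/29 = 972372/29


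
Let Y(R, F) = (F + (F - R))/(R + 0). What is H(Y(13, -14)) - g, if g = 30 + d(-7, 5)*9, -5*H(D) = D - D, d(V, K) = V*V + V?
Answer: -408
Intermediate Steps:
Y(R, F) = (-R + 2*F)/R
d(V, K) = V + V² (d(V, K) = V² + V = V + V²)
H(D) = 0 (H(D) = -(D - D)/5 = -⅕*0 = 0)
g = 408 (g = 30 - 7*(1 - 7)*9 = 30 - 7*(-6)*9 = 30 + 42*9 = 30 + 378 = 408)
H(Y(13, -14)) - g = 0 - 1*408 = 0 - 408 = -408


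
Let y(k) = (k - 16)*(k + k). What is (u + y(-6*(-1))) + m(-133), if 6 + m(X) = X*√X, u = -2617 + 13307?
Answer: 10564 - 133*I*√133 ≈ 10564.0 - 1533.8*I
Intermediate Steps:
u = 10690
m(X) = -6 + X^(3/2) (m(X) = -6 + X*√X = -6 + X^(3/2))
y(k) = 2*k*(-16 + k) (y(k) = (-16 + k)*(2*k) = 2*k*(-16 + k))
(u + y(-6*(-1))) + m(-133) = (10690 + 2*(-6*(-1))*(-16 - 6*(-1))) + (-6 + (-133)^(3/2)) = (10690 + 2*6*(-16 + 6)) + (-6 - 133*I*√133) = (10690 + 2*6*(-10)) + (-6 - 133*I*√133) = (10690 - 120) + (-6 - 133*I*√133) = 10570 + (-6 - 133*I*√133) = 10564 - 133*I*√133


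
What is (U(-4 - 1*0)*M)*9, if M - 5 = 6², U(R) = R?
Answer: -1476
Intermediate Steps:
M = 41 (M = 5 + 6² = 5 + 36 = 41)
(U(-4 - 1*0)*M)*9 = ((-4 - 1*0)*41)*9 = ((-4 + 0)*41)*9 = -4*41*9 = -164*9 = -1476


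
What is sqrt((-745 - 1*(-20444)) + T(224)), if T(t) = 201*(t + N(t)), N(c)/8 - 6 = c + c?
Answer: sqrt(794755) ≈ 891.49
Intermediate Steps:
N(c) = 48 + 16*c (N(c) = 48 + 8*(c + c) = 48 + 8*(2*c) = 48 + 16*c)
T(t) = 9648 + 3417*t (T(t) = 201*(t + (48 + 16*t)) = 201*(48 + 17*t) = 9648 + 3417*t)
sqrt((-745 - 1*(-20444)) + T(224)) = sqrt((-745 - 1*(-20444)) + (9648 + 3417*224)) = sqrt((-745 + 20444) + (9648 + 765408)) = sqrt(19699 + 775056) = sqrt(794755)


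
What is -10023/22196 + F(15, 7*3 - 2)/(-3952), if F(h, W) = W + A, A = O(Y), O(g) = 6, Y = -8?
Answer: -10041449/21929648 ≈ -0.45789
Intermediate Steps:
A = 6
F(h, W) = 6 + W (F(h, W) = W + 6 = 6 + W)
-10023/22196 + F(15, 7*3 - 2)/(-3952) = -10023/22196 + (6 + (7*3 - 2))/(-3952) = -10023*1/22196 + (6 + (21 - 2))*(-1/3952) = -10023/22196 + (6 + 19)*(-1/3952) = -10023/22196 + 25*(-1/3952) = -10023/22196 - 25/3952 = -10041449/21929648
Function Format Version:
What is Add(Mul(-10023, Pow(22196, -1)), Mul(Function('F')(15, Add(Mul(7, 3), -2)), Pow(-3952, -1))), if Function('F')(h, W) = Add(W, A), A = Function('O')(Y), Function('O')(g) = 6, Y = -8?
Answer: Rational(-10041449, 21929648) ≈ -0.45789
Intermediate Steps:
A = 6
Function('F')(h, W) = Add(6, W) (Function('F')(h, W) = Add(W, 6) = Add(6, W))
Add(Mul(-10023, Pow(22196, -1)), Mul(Function('F')(15, Add(Mul(7, 3), -2)), Pow(-3952, -1))) = Add(Mul(-10023, Pow(22196, -1)), Mul(Add(6, Add(Mul(7, 3), -2)), Pow(-3952, -1))) = Add(Mul(-10023, Rational(1, 22196)), Mul(Add(6, Add(21, -2)), Rational(-1, 3952))) = Add(Rational(-10023, 22196), Mul(Add(6, 19), Rational(-1, 3952))) = Add(Rational(-10023, 22196), Mul(25, Rational(-1, 3952))) = Add(Rational(-10023, 22196), Rational(-25, 3952)) = Rational(-10041449, 21929648)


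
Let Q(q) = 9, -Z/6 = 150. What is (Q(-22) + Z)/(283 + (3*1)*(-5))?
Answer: -891/268 ≈ -3.3246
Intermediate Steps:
Z = -900 (Z = -6*150 = -900)
(Q(-22) + Z)/(283 + (3*1)*(-5)) = (9 - 900)/(283 + (3*1)*(-5)) = -891/(283 + 3*(-5)) = -891/(283 - 15) = -891/268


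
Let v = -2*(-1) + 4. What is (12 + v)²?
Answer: 324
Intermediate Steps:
v = 6 (v = 2 + 4 = 6)
(12 + v)² = (12 + 6)² = 18² = 324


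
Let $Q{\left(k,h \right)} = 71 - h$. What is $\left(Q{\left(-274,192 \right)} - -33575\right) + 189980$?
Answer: $223434$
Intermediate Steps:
$\left(Q{\left(-274,192 \right)} - -33575\right) + 189980 = \left(\left(71 - 192\right) - -33575\right) + 189980 = \left(\left(71 - 192\right) + 33575\right) + 189980 = \left(-121 + 33575\right) + 189980 = 33454 + 189980 = 223434$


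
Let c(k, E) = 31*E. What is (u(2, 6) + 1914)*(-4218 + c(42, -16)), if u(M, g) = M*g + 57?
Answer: -9347862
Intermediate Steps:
u(M, g) = 57 + M*g
(u(2, 6) + 1914)*(-4218 + c(42, -16)) = ((57 + 2*6) + 1914)*(-4218 + 31*(-16)) = ((57 + 12) + 1914)*(-4218 - 496) = (69 + 1914)*(-4714) = 1983*(-4714) = -9347862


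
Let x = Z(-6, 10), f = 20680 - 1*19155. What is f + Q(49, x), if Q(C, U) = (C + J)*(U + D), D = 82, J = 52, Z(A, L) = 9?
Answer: 10716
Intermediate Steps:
f = 1525 (f = 20680 - 19155 = 1525)
x = 9
Q(C, U) = (52 + C)*(82 + U) (Q(C, U) = (C + 52)*(U + 82) = (52 + C)*(82 + U))
f + Q(49, x) = 1525 + (4264 + 52*9 + 82*49 + 49*9) = 1525 + (4264 + 468 + 4018 + 441) = 1525 + 9191 = 10716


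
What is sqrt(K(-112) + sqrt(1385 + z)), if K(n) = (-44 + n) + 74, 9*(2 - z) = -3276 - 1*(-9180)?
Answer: sqrt(-82 + sqrt(731)) ≈ 7.4137*I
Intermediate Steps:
z = -654 (z = 2 - (-3276 - 1*(-9180))/9 = 2 - (-3276 + 9180)/9 = 2 - 1/9*5904 = 2 - 656 = -654)
K(n) = 30 + n
sqrt(K(-112) + sqrt(1385 + z)) = sqrt((30 - 112) + sqrt(1385 - 654)) = sqrt(-82 + sqrt(731))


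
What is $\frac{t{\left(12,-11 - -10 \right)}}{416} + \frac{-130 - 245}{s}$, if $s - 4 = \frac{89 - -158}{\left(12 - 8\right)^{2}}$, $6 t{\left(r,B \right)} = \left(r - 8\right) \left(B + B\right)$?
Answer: $- \frac{1872311}{97032} \approx -19.296$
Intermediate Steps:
$t{\left(r,B \right)} = \frac{B \left(-8 + r\right)}{3}$ ($t{\left(r,B \right)} = \frac{\left(r - 8\right) \left(B + B\right)}{6} = \frac{\left(-8 + r\right) 2 B}{6} = \frac{2 B \left(-8 + r\right)}{6} = \frac{B \left(-8 + r\right)}{3}$)
$s = \frac{311}{16}$ ($s = 4 + \frac{89 - -158}{\left(12 - 8\right)^{2}} = 4 + \frac{89 + 158}{4^{2}} = 4 + \frac{247}{16} = \frac{311}{16} \approx 19.438$)
$\frac{t{\left(12,-11 - -10 \right)}}{416} + \frac{-130 - 245}{s} = \frac{\frac{1}{3} \left(-11 - -10\right) \left(-8 + 12\right)}{416} + \frac{-130 - 245}{\frac{311}{16}} = \frac{1}{3} \left(-11 + 10\right) 4 \cdot \frac{1}{416} - \frac{6000}{311} = \frac{1}{3} \left(-1\right) 4 \cdot \frac{1}{416} - \frac{6000}{311} = \left(- \frac{4}{3}\right) \frac{1}{416} - \frac{6000}{311} = - \frac{1}{312} - \frac{6000}{311} = - \frac{1872311}{97032}$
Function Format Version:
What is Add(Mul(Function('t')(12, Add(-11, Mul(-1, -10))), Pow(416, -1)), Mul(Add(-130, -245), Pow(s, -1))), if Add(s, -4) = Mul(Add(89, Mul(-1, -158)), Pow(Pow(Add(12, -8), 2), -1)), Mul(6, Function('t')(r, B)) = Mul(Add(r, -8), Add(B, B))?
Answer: Rational(-1872311, 97032) ≈ -19.296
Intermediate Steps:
Function('t')(r, B) = Mul(Rational(1, 3), B, Add(-8, r)) (Function('t')(r, B) = Mul(Rational(1, 6), Mul(Add(r, -8), Add(B, B))) = Mul(Rational(1, 6), Mul(Add(-8, r), Mul(2, B))) = Mul(Rational(1, 6), Mul(2, B, Add(-8, r))) = Mul(Rational(1, 3), B, Add(-8, r)))
s = Rational(311, 16) (s = Add(4, Mul(Add(89, Mul(-1, -158)), Pow(Pow(Add(12, -8), 2), -1))) = Add(4, Mul(Add(89, 158), Pow(Pow(4, 2), -1))) = Add(4, Mul(247, Pow(16, -1))) = Add(4, Mul(247, Rational(1, 16))) = Add(4, Rational(247, 16)) = Rational(311, 16) ≈ 19.438)
Add(Mul(Function('t')(12, Add(-11, Mul(-1, -10))), Pow(416, -1)), Mul(Add(-130, -245), Pow(s, -1))) = Add(Mul(Mul(Rational(1, 3), Add(-11, Mul(-1, -10)), Add(-8, 12)), Pow(416, -1)), Mul(Add(-130, -245), Pow(Rational(311, 16), -1))) = Add(Mul(Mul(Rational(1, 3), Add(-11, 10), 4), Rational(1, 416)), Mul(-375, Rational(16, 311))) = Add(Mul(Mul(Rational(1, 3), -1, 4), Rational(1, 416)), Rational(-6000, 311)) = Add(Mul(Rational(-4, 3), Rational(1, 416)), Rational(-6000, 311)) = Add(Rational(-1, 312), Rational(-6000, 311)) = Rational(-1872311, 97032)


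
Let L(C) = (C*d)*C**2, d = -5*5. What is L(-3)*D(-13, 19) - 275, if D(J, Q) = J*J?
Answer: 113800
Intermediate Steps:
D(J, Q) = J**2
d = -25
L(C) = -25*C**3 (L(C) = (C*(-25))*C**2 = (-25*C)*C**2 = -25*C**3)
L(-3)*D(-13, 19) - 275 = -25*(-3)**3*(-13)**2 - 275 = -25*(-27)*169 - 275 = 675*169 - 275 = 114075 - 275 = 113800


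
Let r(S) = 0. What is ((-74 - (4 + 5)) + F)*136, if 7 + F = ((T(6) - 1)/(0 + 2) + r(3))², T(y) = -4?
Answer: -11390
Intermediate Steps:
F = -¾ (F = -7 + ((-4 - 1)/(0 + 2) + 0)² = -7 + (-5/2 + 0)² = -7 + (-5/2)² = -7 + 25/4 = -¾ ≈ -0.75000)
((-74 - (4 + 5)) + F)*136 = ((-74 - (4 + 5)) - ¾)*136 = ((-74 - 1*9) - ¾)*136 = ((-74 - 9) - ¾)*136 = (-83 - ¾)*136 = -335/4*136 = -11390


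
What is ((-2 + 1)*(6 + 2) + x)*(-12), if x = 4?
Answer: 48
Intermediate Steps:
((-2 + 1)*(6 + 2) + x)*(-12) = ((-2 + 1)*(6 + 2) + 4)*(-12) = (-1*8 + 4)*(-12) = (-8 + 4)*(-12) = -4*(-12) = 48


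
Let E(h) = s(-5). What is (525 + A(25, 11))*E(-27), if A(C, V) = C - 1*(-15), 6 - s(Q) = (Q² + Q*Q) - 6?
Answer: -21470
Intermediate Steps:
s(Q) = 12 - 2*Q² (s(Q) = 6 - ((Q² + Q*Q) - 6) = 6 - ((Q² + Q²) - 6) = 6 - (2*Q² - 6) = 6 - (-6 + 2*Q²) = 6 + (6 - 2*Q²) = 12 - 2*Q²)
E(h) = -38 (E(h) = 12 - 2*(-5)² = 12 - 2*25 = 12 - 50 = -38)
A(C, V) = 15 + C (A(C, V) = C + 15 = 15 + C)
(525 + A(25, 11))*E(-27) = (525 + (15 + 25))*(-38) = (525 + 40)*(-38) = 565*(-38) = -21470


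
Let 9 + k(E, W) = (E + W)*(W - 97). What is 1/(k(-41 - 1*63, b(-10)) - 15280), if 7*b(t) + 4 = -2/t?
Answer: -1225/6237199 ≈ -0.00019640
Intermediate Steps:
b(t) = -4/7 - 2/(7*t) (b(t) = -4/7 + (-2/t)/7 = -4/7 - 2/(7*t))
k(E, W) = -9 + (-97 + W)*(E + W) (k(E, W) = -9 + (E + W)*(W - 97) = -9 + (E + W)*(-97 + W) = -9 + (-97 + W)*(E + W))
1/(k(-41 - 1*63, b(-10)) - 15280) = 1/((-9 + ((2/7)*(-1 - 2*(-10))/(-10))² - 97*(-41 - 1*63) - 194*(-1 - 2*(-10))/(7*(-10)) + (-41 - 1*63)*((2/7)*(-1 - 2*(-10))/(-10))) - 15280) = 1/((-9 + ((2/7)*(-⅒)*(-1 + 20))² - 97*(-41 - 63) - 194*(-1)*(-1 + 20)/(7*10) + (-41 - 63)*((2/7)*(-⅒)*(-1 + 20))) - 15280) = 1/((-9 + ((2/7)*(-⅒)*19)² - 97*(-104) - 194*(-1)*19/(7*10) - 208*(-1)*19/(7*10)) - 15280) = 1/((-9 + (-19/35)² + 10088 - 97*(-19/35) - 104*(-19/35)) - 15280) = 1/((-9 + 361/1225 + 10088 + 1843/35 + 1976/35) - 15280) = 1/(12480801/1225 - 15280) = 1/(-6237199/1225) = -1225/6237199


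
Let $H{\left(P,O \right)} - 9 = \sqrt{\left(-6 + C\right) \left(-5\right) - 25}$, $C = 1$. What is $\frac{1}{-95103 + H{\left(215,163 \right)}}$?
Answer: $- \frac{1}{95094} \approx -1.0516 \cdot 10^{-5}$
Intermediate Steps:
$H{\left(P,O \right)} = 9$ ($H{\left(P,O \right)} = 9 + \sqrt{\left(-6 + 1\right) \left(-5\right) - 25} = 9 + \sqrt{\left(-5\right) \left(-5\right) - 25} = 9 + \sqrt{25 - 25} = 9 + \sqrt{0} = 9 + 0 = 9$)
$\frac{1}{-95103 + H{\left(215,163 \right)}} = \frac{1}{-95103 + 9} = \frac{1}{-95094} = - \frac{1}{95094}$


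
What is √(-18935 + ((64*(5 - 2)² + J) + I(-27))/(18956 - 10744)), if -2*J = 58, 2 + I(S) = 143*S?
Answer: 348*I*√659013/2053 ≈ 137.61*I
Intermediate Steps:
I(S) = -2 + 143*S
J = -29 (J = -½*58 = -29)
√(-18935 + ((64*(5 - 2)² + J) + I(-27))/(18956 - 10744)) = √(-18935 + ((64*(5 - 2)² - 29) + (-2 + 143*(-27)))/(18956 - 10744)) = √(-18935 + ((64*3² - 29) + (-2 - 3861))/8212) = √(-18935 + ((64*9 - 29) - 3863)*(1/8212)) = √(-18935 + ((576 - 29) - 3863)*(1/8212)) = √(-18935 + (547 - 3863)*(1/8212)) = √(-18935 - 3316*1/8212) = √(-18935 - 829/2053) = √(-38874384/2053) = 348*I*√659013/2053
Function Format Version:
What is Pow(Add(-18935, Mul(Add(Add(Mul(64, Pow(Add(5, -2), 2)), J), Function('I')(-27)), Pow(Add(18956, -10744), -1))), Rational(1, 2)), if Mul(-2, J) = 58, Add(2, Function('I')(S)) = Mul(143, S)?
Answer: Mul(Rational(348, 2053), I, Pow(659013, Rational(1, 2))) ≈ Mul(137.61, I)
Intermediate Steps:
Function('I')(S) = Add(-2, Mul(143, S))
J = -29 (J = Mul(Rational(-1, 2), 58) = -29)
Pow(Add(-18935, Mul(Add(Add(Mul(64, Pow(Add(5, -2), 2)), J), Function('I')(-27)), Pow(Add(18956, -10744), -1))), Rational(1, 2)) = Pow(Add(-18935, Mul(Add(Add(Mul(64, Pow(Add(5, -2), 2)), -29), Add(-2, Mul(143, -27))), Pow(Add(18956, -10744), -1))), Rational(1, 2)) = Pow(Add(-18935, Mul(Add(Add(Mul(64, Pow(3, 2)), -29), Add(-2, -3861)), Pow(8212, -1))), Rational(1, 2)) = Pow(Add(-18935, Mul(Add(Add(Mul(64, 9), -29), -3863), Rational(1, 8212))), Rational(1, 2)) = Pow(Add(-18935, Mul(Add(Add(576, -29), -3863), Rational(1, 8212))), Rational(1, 2)) = Pow(Add(-18935, Mul(Add(547, -3863), Rational(1, 8212))), Rational(1, 2)) = Pow(Add(-18935, Mul(-3316, Rational(1, 8212))), Rational(1, 2)) = Pow(Add(-18935, Rational(-829, 2053)), Rational(1, 2)) = Pow(Rational(-38874384, 2053), Rational(1, 2)) = Mul(Rational(348, 2053), I, Pow(659013, Rational(1, 2)))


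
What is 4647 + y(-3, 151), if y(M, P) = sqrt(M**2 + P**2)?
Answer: 4647 + sqrt(22810) ≈ 4798.0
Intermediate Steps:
4647 + y(-3, 151) = 4647 + sqrt((-3)**2 + 151**2) = 4647 + sqrt(9 + 22801) = 4647 + sqrt(22810)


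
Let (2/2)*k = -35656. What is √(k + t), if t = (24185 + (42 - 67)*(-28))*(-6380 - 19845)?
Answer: I*√652644781 ≈ 25547.0*I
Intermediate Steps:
k = -35656
t = -652609125 (t = (24185 - 25*(-28))*(-26225) = (24185 + 700)*(-26225) = 24885*(-26225) = -652609125)
√(k + t) = √(-35656 - 652609125) = √(-652644781) = I*√652644781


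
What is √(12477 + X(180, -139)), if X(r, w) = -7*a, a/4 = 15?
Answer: √12057 ≈ 109.80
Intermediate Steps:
a = 60 (a = 4*15 = 60)
X(r, w) = -420 (X(r, w) = -7*60 = -420)
√(12477 + X(180, -139)) = √(12477 - 420) = √12057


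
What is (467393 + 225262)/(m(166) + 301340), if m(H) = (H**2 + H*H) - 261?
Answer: 692655/356191 ≈ 1.9446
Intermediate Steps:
m(H) = -261 + 2*H**2 (m(H) = (H**2 + H**2) - 261 = 2*H**2 - 261 = -261 + 2*H**2)
(467393 + 225262)/(m(166) + 301340) = (467393 + 225262)/((-261 + 2*166**2) + 301340) = 692655/((-261 + 2*27556) + 301340) = 692655/((-261 + 55112) + 301340) = 692655/(54851 + 301340) = 692655/356191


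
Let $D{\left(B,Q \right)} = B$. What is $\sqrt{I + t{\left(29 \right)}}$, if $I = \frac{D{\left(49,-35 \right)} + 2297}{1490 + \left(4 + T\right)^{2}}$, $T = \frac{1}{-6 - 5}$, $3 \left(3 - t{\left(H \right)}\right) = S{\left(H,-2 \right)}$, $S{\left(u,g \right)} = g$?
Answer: $\frac{\sqrt{173343325551}}{182139} \approx 2.2859$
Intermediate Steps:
$t{\left(H \right)} = \frac{11}{3}$ ($t{\left(H \right)} = 3 - - \frac{2}{3} = 3 + \frac{2}{3} = \frac{11}{3}$)
$T = - \frac{1}{11}$ ($T = \frac{1}{-11} = - \frac{1}{11} \approx -0.090909$)
$I = \frac{94622}{60713}$ ($I = \frac{49 + 2297}{1490 + \left(4 - \frac{1}{11}\right)^{2}} = \frac{2346}{1490 + \left(\frac{43}{11}\right)^{2}} = \frac{2346}{1490 + \frac{1849}{121}} = \frac{2346}{\frac{182139}{121}} = 2346 \cdot \frac{121}{182139} = \frac{94622}{60713} \approx 1.5585$)
$\sqrt{I + t{\left(29 \right)}} = \sqrt{\frac{94622}{60713} + \frac{11}{3}} = \sqrt{\frac{951709}{182139}} = \frac{\sqrt{173343325551}}{182139}$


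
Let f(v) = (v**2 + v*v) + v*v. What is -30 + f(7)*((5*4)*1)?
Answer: 2910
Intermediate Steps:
f(v) = 3*v**2 (f(v) = (v**2 + v**2) + v**2 = 2*v**2 + v**2 = 3*v**2)
-30 + f(7)*((5*4)*1) = -30 + (3*7**2)*((5*4)*1) = -30 + (3*49)*(20*1) = -30 + 147*20 = -30 + 2940 = 2910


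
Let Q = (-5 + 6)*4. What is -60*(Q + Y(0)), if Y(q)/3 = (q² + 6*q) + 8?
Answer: -1680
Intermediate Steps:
Y(q) = 24 + 3*q² + 18*q (Y(q) = 3*((q² + 6*q) + 8) = 3*(8 + q² + 6*q) = 24 + 3*q² + 18*q)
Q = 4 (Q = 1*4 = 4)
-60*(Q + Y(0)) = -60*(4 + (24 + 3*0² + 18*0)) = -60*(4 + (24 + 3*0 + 0)) = -60*(4 + (24 + 0 + 0)) = -60*(4 + 24) = -60*28 = -1680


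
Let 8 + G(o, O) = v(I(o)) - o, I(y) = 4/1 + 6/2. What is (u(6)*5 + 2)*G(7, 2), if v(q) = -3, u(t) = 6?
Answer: -576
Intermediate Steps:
I(y) = 7 (I(y) = 4*1 + 6*(½) = 4 + 3 = 7)
G(o, O) = -11 - o (G(o, O) = -8 + (-3 - o) = -11 - o)
(u(6)*5 + 2)*G(7, 2) = (6*5 + 2)*(-11 - 1*7) = (30 + 2)*(-11 - 7) = 32*(-18) = -576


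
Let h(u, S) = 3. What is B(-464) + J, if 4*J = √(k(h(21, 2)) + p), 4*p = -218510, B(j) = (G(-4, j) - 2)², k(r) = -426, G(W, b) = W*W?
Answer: 196 + I*√220214/8 ≈ 196.0 + 58.659*I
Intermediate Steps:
G(W, b) = W²
B(j) = 196 (B(j) = ((-4)² - 2)² = (16 - 2)² = 14² = 196)
p = -109255/2 (p = (¼)*(-218510) = -109255/2 ≈ -54628.)
J = I*√220214/8 (J = √(-426 - 109255/2)/4 = √(-110107/2)/4 = (I*√220214/2)/4 = I*√220214/8 ≈ 58.659*I)
B(-464) + J = 196 + I*√220214/8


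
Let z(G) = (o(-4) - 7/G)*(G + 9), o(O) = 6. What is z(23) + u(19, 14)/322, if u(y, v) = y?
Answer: 58707/322 ≈ 182.32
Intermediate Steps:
z(G) = (6 - 7/G)*(9 + G) (z(G) = (6 - 7/G)*(G + 9) = (6 - 7/G)*(9 + G))
z(23) + u(19, 14)/322 = (47 - 63/23 + 6*23) + 19/322 = (47 - 63*1/23 + 138) + (1/322)*19 = (47 - 63/23 + 138) + 19/322 = 4192/23 + 19/322 = 58707/322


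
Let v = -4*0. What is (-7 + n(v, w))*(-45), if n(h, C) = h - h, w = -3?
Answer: 315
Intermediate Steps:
v = 0
n(h, C) = 0
(-7 + n(v, w))*(-45) = (-7 + 0)*(-45) = -7*(-45) = 315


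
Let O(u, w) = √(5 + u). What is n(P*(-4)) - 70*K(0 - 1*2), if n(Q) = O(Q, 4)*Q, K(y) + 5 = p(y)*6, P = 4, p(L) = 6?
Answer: -2170 - 16*I*√11 ≈ -2170.0 - 53.066*I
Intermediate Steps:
K(y) = 31 (K(y) = -5 + 6*6 = -5 + 36 = 31)
n(Q) = Q*√(5 + Q) (n(Q) = √(5 + Q)*Q = Q*√(5 + Q))
n(P*(-4)) - 70*K(0 - 1*2) = (4*(-4))*√(5 + 4*(-4)) - 70*31 = -16*√(5 - 16) - 2170 = -16*I*√11 - 2170 = -2170 - 16*I*√11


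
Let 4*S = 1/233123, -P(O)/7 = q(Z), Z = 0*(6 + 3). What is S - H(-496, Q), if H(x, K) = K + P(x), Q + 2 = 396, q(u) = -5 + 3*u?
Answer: -400039067/932492 ≈ -429.00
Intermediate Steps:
Z = 0 (Z = 0*9 = 0)
Q = 394 (Q = -2 + 396 = 394)
P(O) = 35 (P(O) = -7*(-5 + 3*0) = -7*(-5 + 0) = -7*(-5) = 35)
S = 1/932492 (S = (¼)/233123 = (¼)*(1/233123) = 1/932492 ≈ 1.0724e-6)
H(x, K) = 35 + K (H(x, K) = K + 35 = 35 + K)
S - H(-496, Q) = 1/932492 - (35 + 394) = 1/932492 - 1*429 = 1/932492 - 429 = -400039067/932492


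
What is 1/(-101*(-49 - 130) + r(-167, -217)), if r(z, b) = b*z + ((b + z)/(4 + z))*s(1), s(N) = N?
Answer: 163/8854218 ≈ 1.8409e-5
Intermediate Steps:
r(z, b) = b*z + (b + z)/(4 + z) (r(z, b) = b*z + ((b + z)/(4 + z))*1 = b*z + (b + z)/(4 + z))
1/(-101*(-49 - 130) + r(-167, -217)) = 1/(-101*(-49 - 130) + (-217 - 167 - 217*(-167)² + 4*(-217)*(-167))/(4 - 167)) = 1/(-101*(-179) + (-217 - 167 - 217*27889 + 144956)/(-163)) = 1/(18079 - (-217 - 167 - 6051913 + 144956)/163) = 1/(18079 - 1/163*(-5907341)) = 1/(18079 + 5907341/163) = 1/(8854218/163) = 163/8854218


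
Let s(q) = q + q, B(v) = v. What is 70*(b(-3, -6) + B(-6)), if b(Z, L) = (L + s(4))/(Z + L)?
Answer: -3920/9 ≈ -435.56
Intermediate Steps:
s(q) = 2*q
b(Z, L) = (8 + L)/(L + Z) (b(Z, L) = (L + 2*4)/(Z + L) = (L + 8)/(L + Z) = (8 + L)/(L + Z))
70*(b(-3, -6) + B(-6)) = 70*((8 - 6)/(-6 - 3) - 6) = 70*(2/(-9) - 6) = 70*(-⅑*2 - 6) = 70*(-2/9 - 6) = 70*(-56/9) = -3920/9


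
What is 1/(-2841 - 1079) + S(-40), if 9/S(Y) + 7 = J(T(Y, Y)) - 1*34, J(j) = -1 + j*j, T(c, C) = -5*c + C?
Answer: 4861/50093680 ≈ 9.7038e-5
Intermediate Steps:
T(c, C) = C - 5*c
J(j) = -1 + j**2
S(Y) = 9/(-42 + 16*Y**2) (S(Y) = 9/(-7 + ((-1 + (Y - 5*Y)**2) - 1*34)) = 9/(-7 + ((-1 + (-4*Y)**2) - 34)) = 9/(-7 + ((-1 + 16*Y**2) - 34)) = 9/(-7 + (-35 + 16*Y**2)) = 9/(-42 + 16*Y**2))
1/(-2841 - 1079) + S(-40) = 1/(-2841 - 1079) + 9/(2*(-21 + 8*(-40)**2)) = 1/(-3920) + 9/(2*(-21 + 8*1600)) = -1/3920 + 9/(2*(-21 + 12800)) = -1/3920 + (9/2)/12779 = -1/3920 + (9/2)*(1/12779) = -1/3920 + 9/25558 = 4861/50093680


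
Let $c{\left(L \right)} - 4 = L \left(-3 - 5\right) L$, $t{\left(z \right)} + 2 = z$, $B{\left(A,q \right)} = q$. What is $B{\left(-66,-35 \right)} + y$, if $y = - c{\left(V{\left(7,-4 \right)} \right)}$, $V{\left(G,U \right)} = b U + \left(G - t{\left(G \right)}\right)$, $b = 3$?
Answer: $761$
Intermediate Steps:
$t{\left(z \right)} = -2 + z$
$V{\left(G,U \right)} = 2 + 3 U$ ($V{\left(G,U \right)} = 3 U + \left(G - \left(-2 + G\right)\right) = 3 U + 2 = 2 + 3 U$)
$c{\left(L \right)} = 4 - 8 L^{2}$ ($c{\left(L \right)} = 4 + L \left(-3 - 5\right) L = 4 + L \left(-8\right) L = 4 + - 8 L L = 4 - 8 L^{2}$)
$y = 796$ ($y = - (4 - 8 \left(2 + 3 \left(-4\right)\right)^{2}) = - (4 - 8 \left(2 - 12\right)^{2}) = - (4 - 8 \left(-10\right)^{2}) = - (4 - 800) = \left(-1\right) \left(-796\right) = 796$)
$B{\left(-66,-35 \right)} + y = -35 + 796 = 761$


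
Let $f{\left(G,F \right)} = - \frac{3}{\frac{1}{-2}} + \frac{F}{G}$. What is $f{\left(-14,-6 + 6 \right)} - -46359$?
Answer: $46365$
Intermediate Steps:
$f{\left(G,F \right)} = 6 + \frac{F}{G}$ ($f{\left(G,F \right)} = - \frac{3}{- \frac{1}{2}} + \frac{F}{G} = \left(-3\right) \left(-2\right) + \frac{F}{G} = 6 + \frac{F}{G}$)
$f{\left(-14,-6 + 6 \right)} - -46359 = \left(6 + \frac{-6 + 6}{-14}\right) - -46359 = \left(6 + 0 \left(- \frac{1}{14}\right)\right) + 46359 = \left(6 + 0\right) + 46359 = 6 + 46359 = 46365$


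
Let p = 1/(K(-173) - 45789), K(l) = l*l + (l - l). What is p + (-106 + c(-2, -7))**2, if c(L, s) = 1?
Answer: 174856499/15860 ≈ 11025.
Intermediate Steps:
K(l) = l**2 (K(l) = l**2 + 0 = l**2)
p = -1/15860 (p = 1/((-173)**2 - 45789) = 1/(29929 - 45789) = 1/(-15860) = -1/15860 ≈ -6.3052e-5)
p + (-106 + c(-2, -7))**2 = -1/15860 + (-106 + 1)**2 = -1/15860 + (-105)**2 = -1/15860 + 11025 = 174856499/15860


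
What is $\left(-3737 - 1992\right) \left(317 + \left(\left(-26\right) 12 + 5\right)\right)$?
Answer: $-57290$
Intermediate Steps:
$\left(-3737 - 1992\right) \left(317 + \left(\left(-26\right) 12 + 5\right)\right) = - 5729 \left(317 + \left(-312 + 5\right)\right) = - 5729 \left(317 - 307\right) = \left(-5729\right) 10 = -57290$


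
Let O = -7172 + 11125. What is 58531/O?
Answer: 58531/3953 ≈ 14.807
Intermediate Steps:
O = 3953
58531/O = 58531/3953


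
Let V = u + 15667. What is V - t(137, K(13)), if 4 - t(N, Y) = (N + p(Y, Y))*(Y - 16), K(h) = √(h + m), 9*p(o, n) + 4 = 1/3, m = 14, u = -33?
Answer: 363002/27 + 3688*√3/9 ≈ 14154.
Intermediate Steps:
p(o, n) = -11/27 (p(o, n) = -4/9 + (⅑)/3 = -4/9 + (⅑)*(⅓) = -4/9 + 1/27 = -11/27)
V = 15634 (V = -33 + 15667 = 15634)
K(h) = √(14 + h) (K(h) = √(h + 14) = √(14 + h))
t(N, Y) = 4 - (-16 + Y)*(-11/27 + N) (t(N, Y) = 4 - (N - 11/27)*(Y - 16) = 4 - (-11/27 + N)*(-16 + Y) = 4 - (-16 + Y)*(-11/27 + N))
V - t(137, K(13)) = 15634 - (-68/27 + 16*137 + 11*√(14 + 13)/27 - 1*137*√(14 + 13)) = 15634 - (-68/27 + 2192 + 11*√27/27 - 1*137*√27) = 15634 - (-68/27 + 2192 + 11*(3*√3)/27 - 1*137*3*√3) = 15634 - (-68/27 + 2192 + 11*√3/9 - 411*√3) = 15634 - (59116/27 - 3688*√3/9) = 15634 + (-59116/27 + 3688*√3/9) = 363002/27 + 3688*√3/9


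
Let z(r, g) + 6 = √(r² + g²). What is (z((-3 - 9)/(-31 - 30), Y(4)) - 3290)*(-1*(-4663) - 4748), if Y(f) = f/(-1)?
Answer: 280160 - 340*√3730/61 ≈ 2.7982e+5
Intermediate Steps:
Y(f) = -f (Y(f) = f*(-1) = -f)
z(r, g) = -6 + √(g² + r²) (z(r, g) = -6 + √(r² + g²) = -6 + √(g² + r²))
(z((-3 - 9)/(-31 - 30), Y(4)) - 3290)*(-1*(-4663) - 4748) = ((-6 + √((-1*4)² + ((-3 - 9)/(-31 - 30))²)) - 3290)*(-1*(-4663) - 4748) = ((-6 + √((-4)² + (-12/(-61))²)) - 3290)*(4663 - 4748) = ((-6 + √(16 + (-12*(-1/61))²)) - 3290)*(-85) = ((-6 + √(16 + (12/61)²)) - 3290)*(-85) = ((-6 + √(16 + 144/3721)) - 3290)*(-85) = ((-6 + √(59680/3721)) - 3290)*(-85) = ((-6 + 4*√3730/61) - 3290)*(-85) = (-3296 + 4*√3730/61)*(-85) = 280160 - 340*√3730/61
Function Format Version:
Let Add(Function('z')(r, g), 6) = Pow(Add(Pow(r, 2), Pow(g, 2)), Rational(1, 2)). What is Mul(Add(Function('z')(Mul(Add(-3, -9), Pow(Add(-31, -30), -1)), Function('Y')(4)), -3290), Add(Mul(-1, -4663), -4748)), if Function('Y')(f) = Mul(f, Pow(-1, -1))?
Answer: Add(280160, Mul(Rational(-340, 61), Pow(3730, Rational(1, 2)))) ≈ 2.7982e+5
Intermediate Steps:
Function('Y')(f) = Mul(-1, f) (Function('Y')(f) = Mul(f, -1) = Mul(-1, f))
Function('z')(r, g) = Add(-6, Pow(Add(Pow(g, 2), Pow(r, 2)), Rational(1, 2))) (Function('z')(r, g) = Add(-6, Pow(Add(Pow(r, 2), Pow(g, 2)), Rational(1, 2))) = Add(-6, Pow(Add(Pow(g, 2), Pow(r, 2)), Rational(1, 2))))
Mul(Add(Function('z')(Mul(Add(-3, -9), Pow(Add(-31, -30), -1)), Function('Y')(4)), -3290), Add(Mul(-1, -4663), -4748)) = Mul(Add(Add(-6, Pow(Add(Pow(Mul(-1, 4), 2), Pow(Mul(Add(-3, -9), Pow(Add(-31, -30), -1)), 2)), Rational(1, 2))), -3290), Add(Mul(-1, -4663), -4748)) = Mul(Add(Add(-6, Pow(Add(Pow(-4, 2), Pow(Mul(-12, Pow(-61, -1)), 2)), Rational(1, 2))), -3290), Add(4663, -4748)) = Mul(Add(Add(-6, Pow(Add(16, Pow(Mul(-12, Rational(-1, 61)), 2)), Rational(1, 2))), -3290), -85) = Mul(Add(Add(-6, Pow(Add(16, Pow(Rational(12, 61), 2)), Rational(1, 2))), -3290), -85) = Mul(Add(Add(-6, Pow(Add(16, Rational(144, 3721)), Rational(1, 2))), -3290), -85) = Mul(Add(Add(-6, Pow(Rational(59680, 3721), Rational(1, 2))), -3290), -85) = Mul(Add(Add(-6, Mul(Rational(4, 61), Pow(3730, Rational(1, 2)))), -3290), -85) = Mul(Add(-3296, Mul(Rational(4, 61), Pow(3730, Rational(1, 2)))), -85) = Add(280160, Mul(Rational(-340, 61), Pow(3730, Rational(1, 2))))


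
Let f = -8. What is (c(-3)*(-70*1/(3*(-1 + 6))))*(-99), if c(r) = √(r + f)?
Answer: 462*I*√11 ≈ 1532.3*I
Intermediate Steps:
c(r) = √(-8 + r) (c(r) = √(r - 8) = √(-8 + r))
(c(-3)*(-70*1/(3*(-1 + 6))))*(-99) = (√(-8 - 3)*(-70*1/(3*(-1 + 6))))*(-99) = (√(-11)*(-70/(3*5)))*(-99) = ((I*√11)*(-70/15))*(-99) = ((I*√11)*(-70*1/15))*(-99) = ((I*√11)*(-14/3))*(-99) = -14*I*√11/3*(-99) = 462*I*√11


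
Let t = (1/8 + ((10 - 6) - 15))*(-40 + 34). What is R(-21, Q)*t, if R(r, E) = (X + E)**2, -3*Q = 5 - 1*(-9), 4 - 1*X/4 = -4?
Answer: 48749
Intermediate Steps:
X = 32 (X = 16 - 4*(-4) = 16 + 16 = 32)
Q = -14/3 (Q = -(5 - 1*(-9))/3 = -(5 + 9)/3 = -1/3*14 = -14/3 ≈ -4.6667)
t = 261/4 (t = (1/8 + (4 - 15))*(-6) = (1/8 - 11)*(-6) = -87/8*(-6) = 261/4 ≈ 65.250)
R(r, E) = (32 + E)**2
R(-21, Q)*t = (32 - 14/3)**2*(261/4) = (82/3)**2*(261/4) = (6724/9)*(261/4) = 48749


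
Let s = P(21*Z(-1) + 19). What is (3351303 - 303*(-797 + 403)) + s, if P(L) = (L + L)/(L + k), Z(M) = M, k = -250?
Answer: 218653156/63 ≈ 3.4707e+6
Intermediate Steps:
P(L) = 2*L/(-250 + L) (P(L) = (L + L)/(L - 250) = (2*L)/(-250 + L) = 2*L/(-250 + L))
s = 1/63 (s = 2*(21*(-1) + 19)/(-250 + (21*(-1) + 19)) = 2*(-21 + 19)/(-250 + (-21 + 19)) = 2*(-2)/(-250 - 2) = 2*(-2)/(-252) = 2*(-2)*(-1/252) = 1/63 ≈ 0.015873)
(3351303 - 303*(-797 + 403)) + s = (3351303 - 303*(-797 + 403)) + 1/63 = (3351303 - 303*(-394)) + 1/63 = (3351303 + 119382) + 1/63 = 3470685 + 1/63 = 218653156/63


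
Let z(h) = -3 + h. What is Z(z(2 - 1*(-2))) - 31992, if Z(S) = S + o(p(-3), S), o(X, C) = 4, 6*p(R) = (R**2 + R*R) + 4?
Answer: -31987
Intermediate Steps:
p(R) = 2/3 + R**2/3 (p(R) = ((R**2 + R*R) + 4)/6 = ((R**2 + R**2) + 4)/6 = (2*R**2 + 4)/6 = (4 + 2*R**2)/6 = 2/3 + R**2/3)
Z(S) = 4 + S (Z(S) = S + 4 = 4 + S)
Z(z(2 - 1*(-2))) - 31992 = (4 + (-3 + (2 - 1*(-2)))) - 31992 = (4 + (-3 + (2 + 2))) - 31992 = (4 + (-3 + 4)) - 31992 = (4 + 1) - 31992 = 5 - 31992 = -31987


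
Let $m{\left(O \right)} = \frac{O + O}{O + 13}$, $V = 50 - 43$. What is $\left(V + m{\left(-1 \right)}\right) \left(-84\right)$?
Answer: $-574$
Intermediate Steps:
$V = 7$ ($V = 50 - 43 = 7$)
$m{\left(O \right)} = \frac{2 O}{13 + O}$
$\left(V + m{\left(-1 \right)}\right) \left(-84\right) = \left(7 + 2 \left(-1\right) \frac{1}{13 - 1}\right) \left(-84\right) = \left(7 + 2 \left(-1\right) \frac{1}{12}\right) \left(-84\right) = \left(7 - \frac{1}{6}\right) \left(-84\right) = \frac{41}{6} \left(-84\right) = -574$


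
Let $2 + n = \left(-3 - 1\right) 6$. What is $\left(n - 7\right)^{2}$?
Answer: $1089$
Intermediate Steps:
$n = -26$ ($n = -2 + \left(-3 - 1\right) 6 = -2 - 24 = -26$)
$\left(n - 7\right)^{2} = \left(-26 - 7\right)^{2} = \left(-33\right)^{2} = 1089$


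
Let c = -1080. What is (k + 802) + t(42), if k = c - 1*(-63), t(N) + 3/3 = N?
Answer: -174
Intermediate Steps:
t(N) = -1 + N
k = -1017 (k = -1080 - 1*(-63) = -1080 + 63 = -1017)
(k + 802) + t(42) = (-1017 + 802) + (-1 + 42) = -215 + 41 = -174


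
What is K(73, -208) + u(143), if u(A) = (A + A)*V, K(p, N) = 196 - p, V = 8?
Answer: 2411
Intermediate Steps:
u(A) = 16*A (u(A) = (A + A)*8 = (2*A)*8 = 16*A)
K(73, -208) + u(143) = (196 - 1*73) + 16*143 = (196 - 73) + 2288 = 123 + 2288 = 2411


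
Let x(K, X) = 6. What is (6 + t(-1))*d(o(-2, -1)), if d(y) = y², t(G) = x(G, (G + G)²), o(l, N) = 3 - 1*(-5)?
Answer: 768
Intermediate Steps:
o(l, N) = 8 (o(l, N) = 3 + 5 = 8)
t(G) = 6
(6 + t(-1))*d(o(-2, -1)) = (6 + 6)*8² = 12*64 = 768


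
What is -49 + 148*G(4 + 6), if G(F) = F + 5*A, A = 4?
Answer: 4391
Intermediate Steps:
G(F) = 20 + F (G(F) = F + 5*4 = F + 20 = 20 + F)
-49 + 148*G(4 + 6) = -49 + 148*(20 + (4 + 6)) = -49 + 148*(20 + 10) = -49 + 148*30 = -49 + 4440 = 4391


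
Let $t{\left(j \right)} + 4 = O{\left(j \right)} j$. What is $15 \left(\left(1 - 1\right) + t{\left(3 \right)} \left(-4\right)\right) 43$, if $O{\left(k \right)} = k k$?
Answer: $-59340$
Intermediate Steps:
$O{\left(k \right)} = k^{2}$
$t{\left(j \right)} = -4 + j^{3}$ ($t{\left(j \right)} = -4 + j^{2} j = -4 + j^{3}$)
$15 \left(\left(1 - 1\right) + t{\left(3 \right)} \left(-4\right)\right) 43 = 15 \left(\left(1 - 1\right) + \left(-4 + 3^{3}\right) \left(-4\right)\right) 43 = 15 \left(0 + \left(-4 + 27\right) \left(-4\right)\right) 43 = 15 \left(0 + 23 \left(-4\right)\right) 43 = 15 \left(0 - 92\right) 43 = 15 \left(-92\right) 43 = \left(-1380\right) 43 = -59340$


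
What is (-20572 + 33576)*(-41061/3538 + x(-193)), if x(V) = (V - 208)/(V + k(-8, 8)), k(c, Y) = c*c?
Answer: -25215607762/228201 ≈ -1.1050e+5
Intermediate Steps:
k(c, Y) = c²
x(V) = (-208 + V)/(64 + V) (x(V) = (V - 208)/(V + (-8)²) = (-208 + V)/(V + 64) = (-208 + V)/(64 + V))
(-20572 + 33576)*(-41061/3538 + x(-193)) = (-20572 + 33576)*(-41061/3538 + (-208 - 193)/(64 - 193)) = 13004*(-41061*1/3538 - 401/(-129)) = 13004*(-41061/3538 - 1/129*(-401)) = 13004*(-41061/3538 + 401/129) = 13004*(-3878131/456402) = -25215607762/228201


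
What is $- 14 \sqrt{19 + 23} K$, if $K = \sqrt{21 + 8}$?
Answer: $- 14 \sqrt{1218} \approx -488.6$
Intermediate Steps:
$K = \sqrt{29} \approx 5.3852$
$- 14 \sqrt{19 + 23} K = - 14 \sqrt{19 + 23} \sqrt{29} = - 14 \sqrt{42} \sqrt{29} = - 14 \sqrt{1218}$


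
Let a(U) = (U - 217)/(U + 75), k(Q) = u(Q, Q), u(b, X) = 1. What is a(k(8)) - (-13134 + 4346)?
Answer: 166918/19 ≈ 8785.2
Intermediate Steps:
k(Q) = 1
a(U) = (-217 + U)/(75 + U)
a(k(8)) - (-13134 + 4346) = (-217 + 1)/(75 + 1) - (-13134 + 4346) = -216/76 - 1*(-8788) = (1/76)*(-216) + 8788 = -54/19 + 8788 = 166918/19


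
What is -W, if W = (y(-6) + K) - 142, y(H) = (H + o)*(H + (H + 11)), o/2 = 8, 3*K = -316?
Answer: 772/3 ≈ 257.33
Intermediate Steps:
K = -316/3 (K = (1/3)*(-316) = -316/3 ≈ -105.33)
o = 16 (o = 2*8 = 16)
y(H) = (11 + 2*H)*(16 + H) (y(H) = (H + 16)*(H + (H + 11)) = (16 + H)*(H + (11 + H)) = (16 + H)*(11 + 2*H) = (11 + 2*H)*(16 + H))
W = -772/3 (W = ((176 + 2*(-6)**2 + 43*(-6)) - 316/3) - 142 = ((176 + 2*36 - 258) - 316/3) - 142 = ((176 + 72 - 258) - 316/3) - 142 = (-10 - 316/3) - 142 = -346/3 - 142 = -772/3 ≈ -257.33)
-W = -1*(-772/3) = 772/3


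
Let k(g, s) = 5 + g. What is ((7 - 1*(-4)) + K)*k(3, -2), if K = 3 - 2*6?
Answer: 16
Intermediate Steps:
K = -9 (K = 3 - 12 = -9)
((7 - 1*(-4)) + K)*k(3, -2) = ((7 - 1*(-4)) - 9)*(5 + 3) = ((7 + 4) - 9)*8 = (11 - 9)*8 = 2*8 = 16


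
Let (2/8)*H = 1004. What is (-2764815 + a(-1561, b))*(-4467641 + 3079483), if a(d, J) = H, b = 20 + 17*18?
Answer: 3832425218242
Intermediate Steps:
b = 326 (b = 20 + 306 = 326)
H = 4016 (H = 4*1004 = 4016)
a(d, J) = 4016
(-2764815 + a(-1561, b))*(-4467641 + 3079483) = (-2764815 + 4016)*(-4467641 + 3079483) = -2760799*(-1388158) = 3832425218242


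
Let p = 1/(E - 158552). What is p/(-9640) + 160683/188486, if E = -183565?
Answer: 264966900185263/310814156634840 ≈ 0.85249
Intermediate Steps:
p = -1/342117 (p = 1/(-183565 - 158552) = 1/(-342117) = -1/342117 ≈ -2.9230e-6)
p/(-9640) + 160683/188486 = -1/342117/(-9640) + 160683/188486 = -1/342117*(-1/9640) + 160683*(1/188486) = 1/3298007880 + 160683/188486 = 264966900185263/310814156634840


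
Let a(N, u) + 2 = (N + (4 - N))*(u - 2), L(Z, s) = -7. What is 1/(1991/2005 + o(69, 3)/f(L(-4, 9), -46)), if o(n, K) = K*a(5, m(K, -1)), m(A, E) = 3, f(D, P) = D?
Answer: 14035/1907 ≈ 7.3597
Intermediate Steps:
a(N, u) = -10 + 4*u (a(N, u) = -2 + (N + (4 - N))*(u - 2) = -2 + 4*(-2 + u) = -2 + (-8 + 4*u) = -10 + 4*u)
o(n, K) = 2*K (o(n, K) = K*(-10 + 4*3) = K*(-10 + 12) = K*2 = 2*K)
1/(1991/2005 + o(69, 3)/f(L(-4, 9), -46)) = 1/(1991/2005 + (2*3)/(-7)) = 1/(1991*(1/2005) + 6*(-1/7)) = 1/(1991/2005 - 6/7) = 1/(1907/14035) = 14035/1907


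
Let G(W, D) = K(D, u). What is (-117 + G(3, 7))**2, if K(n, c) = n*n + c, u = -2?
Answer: 4900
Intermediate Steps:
K(n, c) = c + n**2 (K(n, c) = n**2 + c = c + n**2)
G(W, D) = -2 + D**2
(-117 + G(3, 7))**2 = (-117 + (-2 + 7**2))**2 = (-117 + (-2 + 49))**2 = (-117 + 47)**2 = (-70)**2 = 4900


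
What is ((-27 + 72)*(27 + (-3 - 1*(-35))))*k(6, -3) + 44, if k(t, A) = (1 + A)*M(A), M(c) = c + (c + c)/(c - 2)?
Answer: 9602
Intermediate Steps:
M(c) = c + 2*c/(-2 + c) (M(c) = c + (2*c)/(-2 + c) = c + 2*c/(-2 + c))
k(t, A) = A²*(1 + A)/(-2 + A) (k(t, A) = (1 + A)*(A²/(-2 + A)) = A²*(1 + A)/(-2 + A))
((-27 + 72)*(27 + (-3 - 1*(-35))))*k(6, -3) + 44 = ((-27 + 72)*(27 + (-3 - 1*(-35))))*((-3)²*(1 - 3)/(-2 - 3)) + 44 = (45*(27 + (-3 + 35)))*(9*(-2)/(-5)) + 44 = (45*(27 + 32))*(9*(-⅕)*(-2)) + 44 = (45*59)*(18/5) + 44 = 2655*(18/5) + 44 = 9558 + 44 = 9602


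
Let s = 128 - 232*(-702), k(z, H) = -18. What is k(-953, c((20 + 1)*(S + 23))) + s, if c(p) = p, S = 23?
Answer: 162974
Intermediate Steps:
s = 162992 (s = 128 + 162864 = 162992)
k(-953, c((20 + 1)*(S + 23))) + s = -18 + 162992 = 162974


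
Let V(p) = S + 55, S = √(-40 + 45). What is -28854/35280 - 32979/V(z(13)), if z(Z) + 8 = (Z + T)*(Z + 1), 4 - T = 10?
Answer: -25428409/42280 + 32979*√5/3020 ≈ -577.01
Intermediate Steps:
T = -6 (T = 4 - 1*10 = 4 - 10 = -6)
S = √5 ≈ 2.2361
z(Z) = -8 + (1 + Z)*(-6 + Z) (z(Z) = -8 + (Z - 6)*(Z + 1) = -8 + (-6 + Z)*(1 + Z) = -8 + (1 + Z)*(-6 + Z))
V(p) = 55 + √5 (V(p) = √5 + 55 = 55 + √5)
-28854/35280 - 32979/V(z(13)) = -28854/35280 - 32979/(55 + √5) = -28854*1/35280 - 32979/(55 + √5) = -229/280 - 32979/(55 + √5)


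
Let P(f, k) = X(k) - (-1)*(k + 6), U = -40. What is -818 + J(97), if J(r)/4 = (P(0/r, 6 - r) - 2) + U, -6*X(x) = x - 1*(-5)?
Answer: -3806/3 ≈ -1268.7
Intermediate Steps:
X(x) = -⅚ - x/6 (X(x) = -(x - 1*(-5))/6 = -(x + 5)/6 = -(5 + x)/6 = -⅚ - x/6)
P(f, k) = 31/6 + 5*k/6 (P(f, k) = (-⅚ - k/6) - (-1)*(k + 6) = (-⅚ - k/6) - (-1)*(6 + k) = (-⅚ - k/6) - (-6 - k) = (-⅚ - k/6) + (6 + k) = 31/6 + 5*k/6)
J(r) = -382/3 - 10*r/3 (J(r) = 4*(((31/6 + 5*(6 - r)/6) - 2) - 40) = 4*(((31/6 + (5 - 5*r/6)) - 2) - 40) = 4*(((61/6 - 5*r/6) - 2) - 40) = 4*((49/6 - 5*r/6) - 40) = 4*(-191/6 - 5*r/6) = -382/3 - 10*r/3)
-818 + J(97) = -818 + (-382/3 - 10/3*97) = -818 + (-382/3 - 970/3) = -818 - 1352/3 = -3806/3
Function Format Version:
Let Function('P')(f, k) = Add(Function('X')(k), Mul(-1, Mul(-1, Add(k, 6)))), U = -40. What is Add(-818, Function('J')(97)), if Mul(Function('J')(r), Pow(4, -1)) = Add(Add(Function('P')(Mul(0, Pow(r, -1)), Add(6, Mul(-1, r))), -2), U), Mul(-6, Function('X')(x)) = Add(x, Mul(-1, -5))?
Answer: Rational(-3806, 3) ≈ -1268.7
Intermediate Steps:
Function('X')(x) = Add(Rational(-5, 6), Mul(Rational(-1, 6), x)) (Function('X')(x) = Mul(Rational(-1, 6), Add(x, Mul(-1, -5))) = Mul(Rational(-1, 6), Add(x, 5)) = Mul(Rational(-1, 6), Add(5, x)) = Add(Rational(-5, 6), Mul(Rational(-1, 6), x)))
Function('P')(f, k) = Add(Rational(31, 6), Mul(Rational(5, 6), k)) (Function('P')(f, k) = Add(Add(Rational(-5, 6), Mul(Rational(-1, 6), k)), Mul(-1, Mul(-1, Add(k, 6)))) = Add(Add(Rational(-5, 6), Mul(Rational(-1, 6), k)), Mul(-1, Mul(-1, Add(6, k)))) = Add(Add(Rational(-5, 6), Mul(Rational(-1, 6), k)), Mul(-1, Add(-6, Mul(-1, k)))) = Add(Add(Rational(-5, 6), Mul(Rational(-1, 6), k)), Add(6, k)) = Add(Rational(31, 6), Mul(Rational(5, 6), k)))
Function('J')(r) = Add(Rational(-382, 3), Mul(Rational(-10, 3), r)) (Function('J')(r) = Mul(4, Add(Add(Add(Rational(31, 6), Mul(Rational(5, 6), Add(6, Mul(-1, r)))), -2), -40)) = Mul(4, Add(Add(Add(Rational(31, 6), Add(5, Mul(Rational(-5, 6), r))), -2), -40)) = Mul(4, Add(Add(Add(Rational(61, 6), Mul(Rational(-5, 6), r)), -2), -40)) = Mul(4, Add(Add(Rational(49, 6), Mul(Rational(-5, 6), r)), -40)) = Mul(4, Add(Rational(-191, 6), Mul(Rational(-5, 6), r))) = Add(Rational(-382, 3), Mul(Rational(-10, 3), r)))
Add(-818, Function('J')(97)) = Add(-818, Add(Rational(-382, 3), Mul(Rational(-10, 3), 97))) = Add(-818, Add(Rational(-382, 3), Rational(-970, 3))) = Add(-818, Rational(-1352, 3)) = Rational(-3806, 3)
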